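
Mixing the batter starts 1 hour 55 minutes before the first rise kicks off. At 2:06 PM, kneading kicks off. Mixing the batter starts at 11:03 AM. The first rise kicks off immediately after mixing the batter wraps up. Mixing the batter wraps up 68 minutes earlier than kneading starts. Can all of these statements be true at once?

Yes

Mixing the batter ends at 2:06 PM − 68 min = 12:58 PM.
So the first rise starts at 12:58 PM.
Mixing the batter starts at 12:58 PM − 115 min = 11:03 AM.
That matches the stated 11:03 AM, so the schedule is consistent.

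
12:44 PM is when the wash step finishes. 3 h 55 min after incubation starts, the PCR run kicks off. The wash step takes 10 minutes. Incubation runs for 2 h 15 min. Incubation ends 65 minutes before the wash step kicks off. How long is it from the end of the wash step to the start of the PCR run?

25 minutes

The wash step starts at 12:44 PM − 10 min = 12:34 PM.
Incubation ends at 12:34 PM − 65 min = 11:29 AM.
Incubation starts at 11:29 AM − 135 min = 9:14 AM.
The PCR run starts at 9:14 AM + 235 min = 1:09 PM.
From 12:44 PM to 1:09 PM is 25 minutes.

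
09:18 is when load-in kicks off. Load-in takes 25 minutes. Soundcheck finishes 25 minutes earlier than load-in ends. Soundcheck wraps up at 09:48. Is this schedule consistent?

Load-in ends at 09:18 + 25 min = 09:43.
Soundcheck ends at 09:43 − 25 min = 09:18.
But soundcheck is also said to end at 09:48 — a 30-minute conflict.

No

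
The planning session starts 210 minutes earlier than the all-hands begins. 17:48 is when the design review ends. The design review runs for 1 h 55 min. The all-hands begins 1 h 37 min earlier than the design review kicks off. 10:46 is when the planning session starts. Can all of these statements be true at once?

Yes

The design review starts at 17:48 − 115 min = 15:53.
The all-hands starts at 15:53 − 97 min = 14:16.
The planning session starts at 14:16 − 210 min = 10:46.
That matches the stated 10:46, so the schedule is consistent.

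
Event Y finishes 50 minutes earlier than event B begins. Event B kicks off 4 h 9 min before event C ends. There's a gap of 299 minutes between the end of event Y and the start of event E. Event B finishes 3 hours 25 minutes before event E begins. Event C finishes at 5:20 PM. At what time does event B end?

Event B starts at 5:20 PM − 249 min = 1:11 PM.
Event Y ends at 1:11 PM − 50 min = 12:21 PM.
Event E starts at 12:21 PM + 299 min = 5:20 PM.
Event B ends at 5:20 PM − 205 min = 1:55 PM.

1:55 PM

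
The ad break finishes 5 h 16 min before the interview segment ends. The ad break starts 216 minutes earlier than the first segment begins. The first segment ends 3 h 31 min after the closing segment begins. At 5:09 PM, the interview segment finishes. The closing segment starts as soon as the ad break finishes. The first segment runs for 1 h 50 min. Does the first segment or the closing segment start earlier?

the closing segment

The ad break ends at 5:09 PM − 316 min = 11:53 AM.
So the closing segment starts at 11:53 AM.
The first segment ends at 11:53 AM + 211 min = 3:24 PM.
The first segment starts at 3:24 PM − 110 min = 1:34 PM.
The first segment starts at 1:34 PM and the closing segment starts at 11:53 AM, so the closing segment is first.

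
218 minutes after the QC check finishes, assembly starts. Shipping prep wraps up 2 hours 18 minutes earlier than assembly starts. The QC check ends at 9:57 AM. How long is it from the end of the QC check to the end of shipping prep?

1 h 20 min

Assembly starts at 9:57 AM + 218 min = 1:35 PM.
Shipping prep ends at 1:35 PM − 138 min = 11:17 AM.
From 9:57 AM to 11:17 AM is 1 h 20 min.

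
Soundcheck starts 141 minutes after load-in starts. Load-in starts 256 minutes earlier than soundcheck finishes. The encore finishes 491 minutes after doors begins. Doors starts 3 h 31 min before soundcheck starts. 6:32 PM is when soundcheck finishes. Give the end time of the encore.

9:17 PM

Load-in starts at 6:32 PM − 256 min = 2:16 PM.
Soundcheck starts at 2:16 PM + 141 min = 4:37 PM.
Doors starts at 4:37 PM − 211 min = 1:06 PM.
The encore ends at 1:06 PM + 491 min = 9:17 PM.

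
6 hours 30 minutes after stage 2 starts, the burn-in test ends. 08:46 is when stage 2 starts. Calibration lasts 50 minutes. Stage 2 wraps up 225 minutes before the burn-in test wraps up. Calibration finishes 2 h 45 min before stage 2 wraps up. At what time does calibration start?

The burn-in test ends at 08:46 + 390 min = 15:16.
Stage 2 ends at 15:16 − 225 min = 11:31.
Calibration ends at 11:31 − 165 min = 08:46.
Calibration starts at 08:46 − 50 min = 07:56.

07:56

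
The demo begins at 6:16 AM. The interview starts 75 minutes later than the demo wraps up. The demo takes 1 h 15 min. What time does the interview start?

8:46 AM

The demo ends at 6:16 AM + 75 min = 7:31 AM.
The interview starts at 7:31 AM + 75 min = 8:46 AM.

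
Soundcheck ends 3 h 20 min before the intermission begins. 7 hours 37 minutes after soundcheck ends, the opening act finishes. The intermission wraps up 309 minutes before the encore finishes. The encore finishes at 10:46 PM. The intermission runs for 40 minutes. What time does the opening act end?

9:14 PM

The intermission ends at 10:46 PM − 309 min = 5:37 PM.
The intermission starts at 5:37 PM − 40 min = 4:57 PM.
Soundcheck ends at 4:57 PM − 200 min = 1:37 PM.
The opening act ends at 1:37 PM + 457 min = 9:14 PM.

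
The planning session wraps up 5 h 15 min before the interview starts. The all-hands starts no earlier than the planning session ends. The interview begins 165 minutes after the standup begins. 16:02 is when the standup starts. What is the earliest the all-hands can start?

The interview starts at 16:02 + 165 min = 18:47.
The planning session ends at 18:47 − 315 min = 13:32.
The all-hands is bounded by the planning session, so the earliest it can start is 13:32.

13:32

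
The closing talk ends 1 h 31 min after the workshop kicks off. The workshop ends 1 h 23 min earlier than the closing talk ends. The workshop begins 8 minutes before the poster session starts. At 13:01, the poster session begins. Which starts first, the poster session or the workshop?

the workshop

The workshop starts at 13:01 − 8 min = 12:53.
The poster session starts at 13:01 and the workshop starts at 12:53, so the workshop is first.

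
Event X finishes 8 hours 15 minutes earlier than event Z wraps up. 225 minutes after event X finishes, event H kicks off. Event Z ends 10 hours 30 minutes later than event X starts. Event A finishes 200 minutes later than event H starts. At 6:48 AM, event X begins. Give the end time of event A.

Event Z ends at 6:48 AM + 630 min = 5:18 PM.
Event X ends at 5:18 PM − 495 min = 9:03 AM.
Event H starts at 9:03 AM + 225 min = 12:48 PM.
Event A ends at 12:48 PM + 200 min = 4:08 PM.

4:08 PM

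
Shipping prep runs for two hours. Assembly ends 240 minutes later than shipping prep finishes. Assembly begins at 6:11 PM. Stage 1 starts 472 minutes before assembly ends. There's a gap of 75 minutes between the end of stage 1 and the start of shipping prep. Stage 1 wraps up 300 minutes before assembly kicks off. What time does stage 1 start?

Stage 1 ends at 6:11 PM − 300 min = 1:11 PM.
Shipping prep starts at 1:11 PM + 75 min = 2:26 PM.
Shipping prep ends at 2:26 PM + 120 min = 4:26 PM.
Assembly ends at 4:26 PM + 240 min = 8:26 PM.
Stage 1 starts at 8:26 PM − 472 min = 12:34 PM.

12:34 PM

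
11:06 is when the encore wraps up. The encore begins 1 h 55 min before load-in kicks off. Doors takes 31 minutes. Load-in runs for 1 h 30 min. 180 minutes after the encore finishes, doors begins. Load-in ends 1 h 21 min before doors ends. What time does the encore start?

09:51

Doors starts at 11:06 + 180 min = 14:06.
Doors ends at 14:06 + 31 min = 14:37.
Load-in ends at 14:37 − 81 min = 13:16.
Load-in starts at 13:16 − 90 min = 11:46.
The encore starts at 11:46 − 115 min = 09:51.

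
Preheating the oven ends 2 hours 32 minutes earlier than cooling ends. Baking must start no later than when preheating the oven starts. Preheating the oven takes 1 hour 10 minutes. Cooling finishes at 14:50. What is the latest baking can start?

11:08

Preheating the oven ends at 14:50 − 152 min = 12:18.
Preheating the oven starts at 12:18 − 70 min = 11:08.
Baking is bounded by preheating the oven, so the latest it can start is 11:08.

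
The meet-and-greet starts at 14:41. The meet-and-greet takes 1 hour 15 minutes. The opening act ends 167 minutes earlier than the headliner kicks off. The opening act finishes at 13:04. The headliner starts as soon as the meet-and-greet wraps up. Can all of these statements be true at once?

The meet-and-greet ends at 14:41 + 75 min = 15:56.
So the headliner starts at 15:56.
The opening act ends at 15:56 − 167 min = 13:09.
But the opening act is also said to end at 13:04 — a 5-minute conflict.

No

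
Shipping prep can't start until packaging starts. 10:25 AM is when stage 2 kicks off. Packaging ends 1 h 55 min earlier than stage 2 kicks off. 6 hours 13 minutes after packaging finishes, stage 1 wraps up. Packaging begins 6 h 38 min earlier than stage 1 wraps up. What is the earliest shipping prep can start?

Packaging ends at 10:25 AM − 115 min = 8:30 AM.
Stage 1 ends at 8:30 AM + 373 min = 2:43 PM.
Packaging starts at 2:43 PM − 398 min = 8:05 AM.
Shipping prep is bounded by packaging, so the earliest it can start is 8:05 AM.

8:05 AM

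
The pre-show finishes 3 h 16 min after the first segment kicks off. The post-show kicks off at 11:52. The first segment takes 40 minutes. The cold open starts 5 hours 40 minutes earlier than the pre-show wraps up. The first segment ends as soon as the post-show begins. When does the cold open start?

08:48

The first segment ends at 11:52.
The first segment starts at 11:52 − 40 min = 11:12.
The pre-show ends at 11:12 + 196 min = 14:28.
The cold open starts at 14:28 − 340 min = 08:48.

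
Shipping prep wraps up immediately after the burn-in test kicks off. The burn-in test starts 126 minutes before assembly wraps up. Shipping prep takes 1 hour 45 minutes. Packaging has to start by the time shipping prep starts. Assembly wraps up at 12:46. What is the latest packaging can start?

The burn-in test starts at 12:46 − 126 min = 10:40.
So shipping prep ends at 10:40.
Shipping prep starts at 10:40 − 105 min = 08:55.
Packaging is bounded by shipping prep, so the latest it can start is 08:55.

08:55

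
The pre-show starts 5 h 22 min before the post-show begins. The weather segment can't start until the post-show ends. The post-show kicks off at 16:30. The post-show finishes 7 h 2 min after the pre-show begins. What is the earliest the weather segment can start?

The pre-show starts at 16:30 − 322 min = 11:08.
The post-show ends at 11:08 + 422 min = 18:10.
The weather segment is bounded by the post-show, so the earliest it can start is 18:10.

18:10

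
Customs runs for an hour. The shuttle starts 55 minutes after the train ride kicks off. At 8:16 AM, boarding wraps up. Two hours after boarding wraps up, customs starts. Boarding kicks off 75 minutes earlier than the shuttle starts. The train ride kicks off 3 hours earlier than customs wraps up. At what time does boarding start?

7:56 AM

Customs starts at 8:16 AM + 120 min = 10:16 AM.
Customs ends at 10:16 AM + 60 min = 11:16 AM.
The train ride starts at 11:16 AM − 180 min = 8:16 AM.
The shuttle starts at 8:16 AM + 55 min = 9:11 AM.
Boarding starts at 9:11 AM − 75 min = 7:56 AM.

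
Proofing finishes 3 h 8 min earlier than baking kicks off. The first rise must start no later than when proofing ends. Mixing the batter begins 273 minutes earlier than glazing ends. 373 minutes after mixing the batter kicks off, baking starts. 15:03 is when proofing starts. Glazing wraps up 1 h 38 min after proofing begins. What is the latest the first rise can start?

15:13

Glazing ends at 15:03 + 98 min = 16:41.
Mixing the batter starts at 16:41 − 273 min = 12:08.
Baking starts at 12:08 + 373 min = 18:21.
Proofing ends at 18:21 − 188 min = 15:13.
The first rise is bounded by proofing, so the latest it can start is 15:13.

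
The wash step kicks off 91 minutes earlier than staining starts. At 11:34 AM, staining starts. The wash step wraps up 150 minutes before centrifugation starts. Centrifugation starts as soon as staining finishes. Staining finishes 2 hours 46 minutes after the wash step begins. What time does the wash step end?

10:19 AM

The wash step starts at 11:34 AM − 91 min = 10:03 AM.
Staining ends at 10:03 AM + 166 min = 12:49 PM.
So centrifugation starts at 12:49 PM.
The wash step ends at 12:49 PM − 150 min = 10:19 AM.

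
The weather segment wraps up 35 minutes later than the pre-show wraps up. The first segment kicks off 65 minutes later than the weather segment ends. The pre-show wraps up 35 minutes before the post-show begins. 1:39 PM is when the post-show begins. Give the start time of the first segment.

2:44 PM

The pre-show ends at 1:39 PM − 35 min = 1:04 PM.
The weather segment ends at 1:04 PM + 35 min = 1:39 PM.
The first segment starts at 1:39 PM + 65 min = 2:44 PM.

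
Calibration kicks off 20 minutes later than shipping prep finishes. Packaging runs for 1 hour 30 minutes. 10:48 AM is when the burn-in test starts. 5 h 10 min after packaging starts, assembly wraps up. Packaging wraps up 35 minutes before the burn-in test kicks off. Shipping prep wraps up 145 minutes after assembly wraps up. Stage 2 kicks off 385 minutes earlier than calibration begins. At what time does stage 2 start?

Packaging ends at 10:48 AM − 35 min = 10:13 AM.
Packaging starts at 10:13 AM − 90 min = 8:43 AM.
Assembly ends at 8:43 AM + 310 min = 1:53 PM.
Shipping prep ends at 1:53 PM + 145 min = 4:18 PM.
Calibration starts at 4:18 PM + 20 min = 4:38 PM.
Stage 2 starts at 4:38 PM − 385 min = 10:13 AM.

10:13 AM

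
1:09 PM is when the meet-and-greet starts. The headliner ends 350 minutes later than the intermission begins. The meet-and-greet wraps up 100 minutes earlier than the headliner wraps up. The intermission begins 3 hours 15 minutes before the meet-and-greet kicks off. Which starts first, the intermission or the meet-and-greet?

The intermission starts at 1:09 PM − 195 min = 9:54 AM.
The intermission starts at 9:54 AM and the meet-and-greet starts at 1:09 PM, so the intermission is first.

the intermission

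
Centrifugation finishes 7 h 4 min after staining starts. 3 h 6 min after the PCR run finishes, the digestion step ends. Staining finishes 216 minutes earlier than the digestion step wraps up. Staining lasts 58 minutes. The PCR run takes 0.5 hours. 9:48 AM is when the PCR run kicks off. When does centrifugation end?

3:54 PM

The PCR run ends at 9:48 AM + 30 min = 10:18 AM.
The digestion step ends at 10:18 AM + 186 min = 1:24 PM.
Staining ends at 1:24 PM − 216 min = 9:48 AM.
Staining starts at 9:48 AM − 58 min = 8:50 AM.
Centrifugation ends at 8:50 AM + 424 min = 3:54 PM.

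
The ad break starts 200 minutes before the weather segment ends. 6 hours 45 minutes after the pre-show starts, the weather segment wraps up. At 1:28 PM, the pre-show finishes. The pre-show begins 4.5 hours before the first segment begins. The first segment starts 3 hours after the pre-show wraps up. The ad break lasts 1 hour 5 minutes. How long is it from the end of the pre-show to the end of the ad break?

The first segment starts at 1:28 PM + 180 min = 4:28 PM.
The pre-show starts at 4:28 PM − 270 min = 11:58 AM.
The weather segment ends at 11:58 AM + 405 min = 6:43 PM.
The ad break starts at 6:43 PM − 200 min = 3:23 PM.
The ad break ends at 3:23 PM + 65 min = 4:28 PM.
From 1:28 PM to 4:28 PM is 180 minutes.

180 minutes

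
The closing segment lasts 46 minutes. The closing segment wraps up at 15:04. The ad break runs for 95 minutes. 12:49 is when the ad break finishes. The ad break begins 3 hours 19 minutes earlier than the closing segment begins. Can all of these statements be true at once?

The closing segment starts at 15:04 − 46 min = 14:18.
The ad break starts at 14:18 − 199 min = 10:59.
The ad break ends at 10:59 + 95 min = 12:34.
But the ad break is also said to end at 12:49 — a 15-minute conflict.

No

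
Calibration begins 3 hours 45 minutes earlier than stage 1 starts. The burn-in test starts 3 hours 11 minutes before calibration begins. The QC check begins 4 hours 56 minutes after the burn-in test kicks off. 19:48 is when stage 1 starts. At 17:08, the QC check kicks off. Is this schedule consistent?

No

Calibration starts at 19:48 − 225 min = 16:03.
The burn-in test starts at 16:03 − 191 min = 12:52.
The QC check starts at 12:52 + 296 min = 17:48.
But the QC check is also said to start at 17:08 — a 40-minute conflict.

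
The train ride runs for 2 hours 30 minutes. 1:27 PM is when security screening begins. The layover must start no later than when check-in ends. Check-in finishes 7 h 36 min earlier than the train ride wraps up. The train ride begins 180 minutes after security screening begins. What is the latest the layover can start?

11:21 AM

The train ride starts at 1:27 PM + 180 min = 4:27 PM.
The train ride ends at 4:27 PM + 150 min = 6:57 PM.
Check-in ends at 6:57 PM − 456 min = 11:21 AM.
The layover is bounded by check-in, so the latest it can start is 11:21 AM.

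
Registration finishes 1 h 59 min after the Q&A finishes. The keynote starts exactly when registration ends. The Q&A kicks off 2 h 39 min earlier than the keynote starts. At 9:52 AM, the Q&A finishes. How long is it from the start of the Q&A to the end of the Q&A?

40 minutes

Registration ends at 9:52 AM + 119 min = 11:51 AM.
So the keynote starts at 11:51 AM.
The Q&A starts at 11:51 AM − 159 min = 9:12 AM.
From 9:12 AM to 9:52 AM is 40 minutes.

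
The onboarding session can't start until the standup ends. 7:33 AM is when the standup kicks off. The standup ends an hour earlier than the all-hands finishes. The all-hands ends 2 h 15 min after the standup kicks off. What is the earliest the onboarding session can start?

The all-hands ends at 7:33 AM + 135 min = 9:48 AM.
The standup ends at 9:48 AM − 60 min = 8:48 AM.
The onboarding session is bounded by the standup, so the earliest it can start is 8:48 AM.

8:48 AM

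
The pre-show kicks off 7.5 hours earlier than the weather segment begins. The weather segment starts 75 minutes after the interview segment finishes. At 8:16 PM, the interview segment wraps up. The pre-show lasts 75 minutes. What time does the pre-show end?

3:16 PM

The weather segment starts at 8:16 PM + 75 min = 9:31 PM.
The pre-show starts at 9:31 PM − 450 min = 2:01 PM.
The pre-show ends at 2:01 PM + 75 min = 3:16 PM.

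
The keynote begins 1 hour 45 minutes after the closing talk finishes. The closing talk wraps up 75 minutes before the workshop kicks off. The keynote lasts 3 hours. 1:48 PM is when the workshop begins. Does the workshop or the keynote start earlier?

The closing talk ends at 1:48 PM − 75 min = 12:33 PM.
The keynote starts at 12:33 PM + 105 min = 2:18 PM.
The workshop starts at 1:48 PM and the keynote starts at 2:18 PM, so the workshop is first.

the workshop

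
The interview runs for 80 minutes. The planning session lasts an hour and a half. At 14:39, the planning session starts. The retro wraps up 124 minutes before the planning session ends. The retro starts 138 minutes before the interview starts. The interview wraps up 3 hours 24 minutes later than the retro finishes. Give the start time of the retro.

The planning session ends at 14:39 + 90 min = 16:09.
The retro ends at 16:09 − 124 min = 14:05.
The interview ends at 14:05 + 204 min = 17:29.
The interview starts at 17:29 − 80 min = 16:09.
The retro starts at 16:09 − 138 min = 13:51.

13:51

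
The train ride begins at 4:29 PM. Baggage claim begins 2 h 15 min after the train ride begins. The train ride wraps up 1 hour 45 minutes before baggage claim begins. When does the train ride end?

Baggage claim starts at 4:29 PM + 135 min = 6:44 PM.
The train ride ends at 6:44 PM − 105 min = 4:59 PM.

4:59 PM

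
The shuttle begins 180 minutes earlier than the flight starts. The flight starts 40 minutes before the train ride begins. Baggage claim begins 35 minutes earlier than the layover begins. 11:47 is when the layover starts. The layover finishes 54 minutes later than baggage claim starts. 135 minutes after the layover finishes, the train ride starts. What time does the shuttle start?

10:41

Baggage claim starts at 11:47 − 35 min = 11:12.
The layover ends at 11:12 + 54 min = 12:06.
The train ride starts at 12:06 + 135 min = 14:21.
The flight starts at 14:21 − 40 min = 13:41.
The shuttle starts at 13:41 − 180 min = 10:41.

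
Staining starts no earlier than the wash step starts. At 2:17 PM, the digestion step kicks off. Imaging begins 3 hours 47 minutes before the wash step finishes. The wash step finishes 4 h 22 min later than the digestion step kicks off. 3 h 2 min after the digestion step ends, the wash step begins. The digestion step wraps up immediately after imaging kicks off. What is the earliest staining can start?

5:54 PM

The wash step ends at 2:17 PM + 262 min = 6:39 PM.
Imaging starts at 6:39 PM − 227 min = 2:52 PM.
So the digestion step ends at 2:52 PM.
The wash step starts at 2:52 PM + 182 min = 5:54 PM.
Staining is bounded by the wash step, so the earliest it can start is 5:54 PM.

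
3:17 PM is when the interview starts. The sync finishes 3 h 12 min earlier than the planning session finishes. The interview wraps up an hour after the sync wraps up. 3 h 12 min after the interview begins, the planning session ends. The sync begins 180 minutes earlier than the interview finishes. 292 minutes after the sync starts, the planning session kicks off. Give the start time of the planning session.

The planning session ends at 3:17 PM + 192 min = 6:29 PM.
The sync ends at 6:29 PM − 192 min = 3:17 PM.
The interview ends at 3:17 PM + 60 min = 4:17 PM.
The sync starts at 4:17 PM − 180 min = 1:17 PM.
The planning session starts at 1:17 PM + 292 min = 6:09 PM.

6:09 PM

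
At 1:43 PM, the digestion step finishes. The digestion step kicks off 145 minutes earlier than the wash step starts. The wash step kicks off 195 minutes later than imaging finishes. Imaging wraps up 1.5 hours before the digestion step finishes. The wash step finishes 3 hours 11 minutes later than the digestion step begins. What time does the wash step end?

4:14 PM

Imaging ends at 1:43 PM − 90 min = 12:13 PM.
The wash step starts at 12:13 PM + 195 min = 3:28 PM.
The digestion step starts at 3:28 PM − 145 min = 1:03 PM.
The wash step ends at 1:03 PM + 191 min = 4:14 PM.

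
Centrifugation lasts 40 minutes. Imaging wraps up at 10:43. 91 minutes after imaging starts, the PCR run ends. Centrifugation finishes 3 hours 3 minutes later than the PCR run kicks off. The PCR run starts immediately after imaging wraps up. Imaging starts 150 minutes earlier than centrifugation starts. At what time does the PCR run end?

The PCR run starts at 10:43.
Centrifugation ends at 10:43 + 183 min = 13:46.
Centrifugation starts at 13:46 − 40 min = 13:06.
Imaging starts at 13:06 − 150 min = 10:36.
The PCR run ends at 10:36 + 91 min = 12:07.

12:07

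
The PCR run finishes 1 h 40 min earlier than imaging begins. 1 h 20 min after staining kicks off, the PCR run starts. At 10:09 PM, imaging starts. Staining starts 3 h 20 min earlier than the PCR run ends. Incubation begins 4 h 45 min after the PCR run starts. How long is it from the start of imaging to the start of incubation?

The PCR run ends at 10:09 PM − 100 min = 8:29 PM.
Staining starts at 8:29 PM − 200 min = 5:09 PM.
The PCR run starts at 5:09 PM + 80 min = 6:29 PM.
Incubation starts at 6:29 PM + 285 min = 11:14 PM.
From 10:09 PM to 11:14 PM is 1 hour 5 minutes.

1 hour 5 minutes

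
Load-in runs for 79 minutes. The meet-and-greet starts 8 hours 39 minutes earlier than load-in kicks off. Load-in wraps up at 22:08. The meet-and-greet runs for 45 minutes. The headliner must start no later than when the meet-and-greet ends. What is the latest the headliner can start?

12:55

Load-in starts at 22:08 − 79 min = 20:49.
The meet-and-greet starts at 20:49 − 519 min = 12:10.
The meet-and-greet ends at 12:10 + 45 min = 12:55.
The headliner is bounded by the meet-and-greet, so the latest it can start is 12:55.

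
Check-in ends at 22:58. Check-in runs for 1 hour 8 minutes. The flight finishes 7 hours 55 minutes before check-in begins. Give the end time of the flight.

13:55

Check-in starts at 22:58 − 68 min = 21:50.
The flight ends at 21:50 − 475 min = 13:55.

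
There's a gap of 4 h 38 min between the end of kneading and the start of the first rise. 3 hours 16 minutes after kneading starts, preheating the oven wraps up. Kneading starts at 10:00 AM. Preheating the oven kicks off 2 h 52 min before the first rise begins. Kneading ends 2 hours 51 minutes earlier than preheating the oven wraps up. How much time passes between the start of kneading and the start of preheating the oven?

Preheating the oven ends at 10:00 AM + 196 min = 1:16 PM.
Kneading ends at 1:16 PM − 171 min = 10:25 AM.
The first rise starts at 10:25 AM + 278 min = 3:03 PM.
Preheating the oven starts at 3:03 PM − 172 min = 12:11 PM.
From 10:00 AM to 12:11 PM is 2 h 11 min.

2 h 11 min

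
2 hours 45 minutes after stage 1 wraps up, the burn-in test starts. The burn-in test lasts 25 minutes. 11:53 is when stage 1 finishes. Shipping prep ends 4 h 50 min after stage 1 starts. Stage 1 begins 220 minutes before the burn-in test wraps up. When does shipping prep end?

16:13

The burn-in test starts at 11:53 + 165 min = 14:38.
The burn-in test ends at 14:38 + 25 min = 15:03.
Stage 1 starts at 15:03 − 220 min = 11:23.
Shipping prep ends at 11:23 + 290 min = 16:13.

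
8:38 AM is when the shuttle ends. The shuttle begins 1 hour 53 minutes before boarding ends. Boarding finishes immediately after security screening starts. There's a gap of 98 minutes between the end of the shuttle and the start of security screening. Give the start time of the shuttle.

8:23 AM

Security screening starts at 8:38 AM + 98 min = 10:16 AM.
So boarding ends at 10:16 AM.
The shuttle starts at 10:16 AM − 113 min = 8:23 AM.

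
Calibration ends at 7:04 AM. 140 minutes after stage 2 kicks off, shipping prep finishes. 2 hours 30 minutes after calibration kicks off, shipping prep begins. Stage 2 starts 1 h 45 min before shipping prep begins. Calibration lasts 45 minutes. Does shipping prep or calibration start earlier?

Calibration starts at 7:04 AM − 45 min = 6:19 AM.
Shipping prep starts at 6:19 AM + 150 min = 8:49 AM.
Shipping prep starts at 8:49 AM and calibration starts at 6:19 AM, so calibration is first.

calibration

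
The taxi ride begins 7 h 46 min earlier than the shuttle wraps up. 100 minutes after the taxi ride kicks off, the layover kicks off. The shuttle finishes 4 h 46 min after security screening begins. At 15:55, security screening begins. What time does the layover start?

The shuttle ends at 15:55 + 286 min = 20:41.
The taxi ride starts at 20:41 − 466 min = 12:55.
The layover starts at 12:55 + 100 min = 14:35.

14:35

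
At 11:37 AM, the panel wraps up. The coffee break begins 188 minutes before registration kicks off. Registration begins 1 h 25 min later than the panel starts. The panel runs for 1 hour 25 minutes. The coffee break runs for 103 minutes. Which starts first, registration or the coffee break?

the coffee break

The panel starts at 11:37 AM − 85 min = 10:12 AM.
Registration starts at 10:12 AM + 85 min = 11:37 AM.
The coffee break starts at 11:37 AM − 188 min = 8:29 AM.
Registration starts at 11:37 AM and the coffee break starts at 8:29 AM, so the coffee break is first.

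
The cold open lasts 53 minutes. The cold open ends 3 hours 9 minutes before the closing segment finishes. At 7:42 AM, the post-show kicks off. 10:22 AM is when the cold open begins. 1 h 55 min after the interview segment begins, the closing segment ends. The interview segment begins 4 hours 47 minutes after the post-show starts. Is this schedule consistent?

Yes

The interview segment starts at 7:42 AM + 287 min = 12:29 PM.
The closing segment ends at 12:29 PM + 115 min = 2:24 PM.
The cold open ends at 2:24 PM − 189 min = 11:15 AM.
The cold open starts at 11:15 AM − 53 min = 10:22 AM.
That matches the stated 10:22 AM, so the schedule is consistent.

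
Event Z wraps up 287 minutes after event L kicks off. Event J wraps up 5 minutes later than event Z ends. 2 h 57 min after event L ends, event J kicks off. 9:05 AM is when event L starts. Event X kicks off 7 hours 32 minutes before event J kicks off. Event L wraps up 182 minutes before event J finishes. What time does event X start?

6:20 AM

Event Z ends at 9:05 AM + 287 min = 1:52 PM.
Event J ends at 1:52 PM + 5 min = 1:57 PM.
Event L ends at 1:57 PM − 182 min = 10:55 AM.
Event J starts at 10:55 AM + 177 min = 1:52 PM.
Event X starts at 1:52 PM − 452 min = 6:20 AM.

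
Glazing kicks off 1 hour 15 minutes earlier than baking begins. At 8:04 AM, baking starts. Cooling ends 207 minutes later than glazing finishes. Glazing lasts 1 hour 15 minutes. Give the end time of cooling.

11:31 AM

Glazing starts at 8:04 AM − 75 min = 6:49 AM.
Glazing ends at 6:49 AM + 75 min = 8:04 AM.
Cooling ends at 8:04 AM + 207 min = 11:31 AM.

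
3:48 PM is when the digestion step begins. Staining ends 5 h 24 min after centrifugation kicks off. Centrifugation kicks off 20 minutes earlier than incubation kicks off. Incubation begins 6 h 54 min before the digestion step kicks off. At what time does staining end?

1:58 PM

Incubation starts at 3:48 PM − 414 min = 8:54 AM.
Centrifugation starts at 8:54 AM − 20 min = 8:34 AM.
Staining ends at 8:34 AM + 324 min = 1:58 PM.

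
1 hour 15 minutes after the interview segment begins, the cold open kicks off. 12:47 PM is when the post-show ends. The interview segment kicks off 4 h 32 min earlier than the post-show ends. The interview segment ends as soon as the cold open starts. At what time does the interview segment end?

9:30 AM

The interview segment starts at 12:47 PM − 272 min = 8:15 AM.
The cold open starts at 8:15 AM + 75 min = 9:30 AM.
So the interview segment ends at 9:30 AM.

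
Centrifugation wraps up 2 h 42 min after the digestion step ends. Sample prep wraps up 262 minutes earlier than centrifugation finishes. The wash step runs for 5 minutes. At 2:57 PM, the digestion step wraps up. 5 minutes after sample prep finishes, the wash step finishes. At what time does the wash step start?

Centrifugation ends at 2:57 PM + 162 min = 5:39 PM.
Sample prep ends at 5:39 PM − 262 min = 1:17 PM.
The wash step ends at 1:17 PM + 5 min = 1:22 PM.
The wash step starts at 1:22 PM − 5 min = 1:17 PM.

1:17 PM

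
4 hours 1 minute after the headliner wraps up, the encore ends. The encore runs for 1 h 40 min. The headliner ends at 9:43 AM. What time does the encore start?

12:04 PM

The encore ends at 9:43 AM + 241 min = 1:44 PM.
The encore starts at 1:44 PM − 100 min = 12:04 PM.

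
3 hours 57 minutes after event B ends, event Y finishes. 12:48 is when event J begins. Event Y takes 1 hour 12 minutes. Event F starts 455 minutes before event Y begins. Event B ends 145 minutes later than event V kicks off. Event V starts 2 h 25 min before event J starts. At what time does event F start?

Event V starts at 12:48 − 145 min = 10:23.
Event B ends at 10:23 + 145 min = 12:48.
Event Y ends at 12:48 + 237 min = 16:45.
Event Y starts at 16:45 − 72 min = 15:33.
Event F starts at 15:33 − 455 min = 07:58.

07:58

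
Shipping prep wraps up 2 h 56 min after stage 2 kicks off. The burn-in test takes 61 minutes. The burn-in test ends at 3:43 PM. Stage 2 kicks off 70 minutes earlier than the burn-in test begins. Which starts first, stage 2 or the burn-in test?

stage 2

The burn-in test starts at 3:43 PM − 61 min = 2:42 PM.
Stage 2 starts at 2:42 PM − 70 min = 1:32 PM.
Stage 2 starts at 1:32 PM and the burn-in test starts at 2:42 PM, so stage 2 is first.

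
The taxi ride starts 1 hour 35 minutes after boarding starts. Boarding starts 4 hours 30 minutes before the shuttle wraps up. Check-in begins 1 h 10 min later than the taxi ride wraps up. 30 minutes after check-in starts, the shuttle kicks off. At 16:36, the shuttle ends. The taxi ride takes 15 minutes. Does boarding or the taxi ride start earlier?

boarding

Boarding starts at 16:36 − 270 min = 12:06.
The taxi ride starts at 12:06 + 95 min = 13:41.
Boarding starts at 12:06 and the taxi ride starts at 13:41, so boarding is first.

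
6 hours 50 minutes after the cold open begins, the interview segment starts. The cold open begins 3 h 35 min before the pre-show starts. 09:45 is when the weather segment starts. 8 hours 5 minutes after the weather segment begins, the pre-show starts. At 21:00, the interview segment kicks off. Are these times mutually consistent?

No

The pre-show starts at 09:45 + 485 min = 17:50.
The cold open starts at 17:50 − 215 min = 14:15.
The interview segment starts at 14:15 + 410 min = 21:05.
But the interview segment is also said to start at 21:00 — a 5-minute conflict.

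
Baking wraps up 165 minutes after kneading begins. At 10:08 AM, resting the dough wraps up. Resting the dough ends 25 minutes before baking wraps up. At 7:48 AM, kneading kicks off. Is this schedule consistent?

Baking ends at 7:48 AM + 165 min = 10:33 AM.
Resting the dough ends at 10:33 AM − 25 min = 10:08 AM.
That matches the stated 10:08 AM, so the schedule is consistent.

Yes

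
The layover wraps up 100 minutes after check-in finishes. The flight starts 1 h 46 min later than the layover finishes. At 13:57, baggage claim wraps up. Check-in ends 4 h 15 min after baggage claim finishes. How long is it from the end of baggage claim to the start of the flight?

7 hours 41 minutes

Check-in ends at 13:57 + 255 min = 18:12.
The layover ends at 18:12 + 100 min = 19:52.
The flight starts at 19:52 + 106 min = 21:38.
From 13:57 to 21:38 is 7 hours 41 minutes.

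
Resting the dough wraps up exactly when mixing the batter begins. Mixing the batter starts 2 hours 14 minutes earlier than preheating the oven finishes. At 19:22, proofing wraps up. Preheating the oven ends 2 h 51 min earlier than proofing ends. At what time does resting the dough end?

14:17

Preheating the oven ends at 19:22 − 171 min = 16:31.
Mixing the batter starts at 16:31 − 134 min = 14:17.
So resting the dough ends at 14:17.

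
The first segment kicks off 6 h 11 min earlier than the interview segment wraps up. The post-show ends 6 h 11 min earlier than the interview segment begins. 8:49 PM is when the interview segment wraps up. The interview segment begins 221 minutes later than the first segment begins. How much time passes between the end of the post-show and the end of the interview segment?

521 minutes

The first segment starts at 8:49 PM − 371 min = 2:38 PM.
The interview segment starts at 2:38 PM + 221 min = 6:19 PM.
The post-show ends at 6:19 PM − 371 min = 12:08 PM.
From 12:08 PM to 8:49 PM is 521 minutes.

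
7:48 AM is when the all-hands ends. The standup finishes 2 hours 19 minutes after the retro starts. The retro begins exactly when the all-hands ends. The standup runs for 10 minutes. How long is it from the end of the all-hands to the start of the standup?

The retro starts at 7:48 AM.
The standup ends at 7:48 AM + 139 min = 10:07 AM.
The standup starts at 10:07 AM − 10 min = 9:57 AM.
From 7:48 AM to 9:57 AM is 129 minutes.

129 minutes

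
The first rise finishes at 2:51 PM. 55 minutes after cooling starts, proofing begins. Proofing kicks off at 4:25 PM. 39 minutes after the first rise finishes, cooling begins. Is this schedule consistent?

Cooling starts at 2:51 PM + 39 min = 3:30 PM.
Proofing starts at 3:30 PM + 55 min = 4:25 PM.
That matches the stated 4:25 PM, so the schedule is consistent.

Yes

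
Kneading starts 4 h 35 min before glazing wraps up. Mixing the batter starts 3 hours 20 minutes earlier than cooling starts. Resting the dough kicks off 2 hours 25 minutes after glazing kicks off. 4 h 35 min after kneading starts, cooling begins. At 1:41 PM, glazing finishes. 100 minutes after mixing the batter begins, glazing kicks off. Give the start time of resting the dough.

2:26 PM

Kneading starts at 1:41 PM − 275 min = 9:06 AM.
Cooling starts at 9:06 AM + 275 min = 1:41 PM.
Mixing the batter starts at 1:41 PM − 200 min = 10:21 AM.
Glazing starts at 10:21 AM + 100 min = 12:01 PM.
Resting the dough starts at 12:01 PM + 145 min = 2:26 PM.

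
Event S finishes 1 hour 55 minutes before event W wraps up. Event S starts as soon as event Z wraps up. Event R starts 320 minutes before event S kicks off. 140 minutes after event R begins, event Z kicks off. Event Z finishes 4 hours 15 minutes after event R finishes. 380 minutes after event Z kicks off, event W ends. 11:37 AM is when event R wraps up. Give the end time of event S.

5:17 PM

Event Z ends at 11:37 AM + 255 min = 3:52 PM.
So event S starts at 3:52 PM.
Event R starts at 3:52 PM − 320 min = 10:32 AM.
Event Z starts at 10:32 AM + 140 min = 12:52 PM.
Event W ends at 12:52 PM + 380 min = 7:12 PM.
Event S ends at 7:12 PM − 115 min = 5:17 PM.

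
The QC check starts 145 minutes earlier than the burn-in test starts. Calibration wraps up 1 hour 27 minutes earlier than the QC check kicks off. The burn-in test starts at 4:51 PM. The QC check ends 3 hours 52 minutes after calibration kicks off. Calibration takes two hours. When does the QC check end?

2:51 PM

The QC check starts at 4:51 PM − 145 min = 2:26 PM.
Calibration ends at 2:26 PM − 87 min = 12:59 PM.
Calibration starts at 12:59 PM − 120 min = 10:59 AM.
The QC check ends at 10:59 AM + 232 min = 2:51 PM.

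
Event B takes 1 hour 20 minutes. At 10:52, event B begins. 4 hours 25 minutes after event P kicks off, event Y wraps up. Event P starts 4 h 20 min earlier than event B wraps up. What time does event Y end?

Event B ends at 10:52 + 80 min = 12:12.
Event P starts at 12:12 − 260 min = 07:52.
Event Y ends at 07:52 + 265 min = 12:17.

12:17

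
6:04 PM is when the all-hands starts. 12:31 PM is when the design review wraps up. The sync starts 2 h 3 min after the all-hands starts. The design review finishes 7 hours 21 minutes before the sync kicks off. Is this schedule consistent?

No

The sync starts at 6:04 PM + 123 min = 8:07 PM.
The design review ends at 8:07 PM − 441 min = 12:46 PM.
But the design review is also said to end at 12:31 PM — a 15-minute conflict.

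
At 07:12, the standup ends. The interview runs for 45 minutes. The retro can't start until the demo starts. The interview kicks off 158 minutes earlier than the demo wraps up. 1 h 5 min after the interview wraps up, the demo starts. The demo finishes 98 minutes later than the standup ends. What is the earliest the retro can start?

08:02

The demo ends at 07:12 + 98 min = 08:50.
The interview starts at 08:50 − 158 min = 06:12.
The interview ends at 06:12 + 45 min = 06:57.
The demo starts at 06:57 + 65 min = 08:02.
The retro is bounded by the demo, so the earliest it can start is 08:02.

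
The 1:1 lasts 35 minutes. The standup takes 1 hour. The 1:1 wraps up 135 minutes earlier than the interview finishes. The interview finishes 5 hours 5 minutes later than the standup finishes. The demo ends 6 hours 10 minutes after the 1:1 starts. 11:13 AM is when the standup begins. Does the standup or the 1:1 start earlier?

the standup

The standup ends at 11:13 AM + 60 min = 12:13 PM.
The interview ends at 12:13 PM + 305 min = 5:18 PM.
The 1:1 ends at 5:18 PM − 135 min = 3:03 PM.
The 1:1 starts at 3:03 PM − 35 min = 2:28 PM.
The standup starts at 11:13 AM and the 1:1 starts at 2:28 PM, so the standup is first.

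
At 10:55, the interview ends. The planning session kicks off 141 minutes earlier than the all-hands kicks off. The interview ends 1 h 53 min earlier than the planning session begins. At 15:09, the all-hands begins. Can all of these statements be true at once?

The planning session starts at 15:09 − 141 min = 12:48.
The interview ends at 12:48 − 113 min = 10:55.
That matches the stated 10:55, so the schedule is consistent.

Yes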